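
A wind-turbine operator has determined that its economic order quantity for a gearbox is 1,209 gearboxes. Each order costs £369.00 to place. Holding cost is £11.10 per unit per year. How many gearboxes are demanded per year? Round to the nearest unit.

D ≈ 21,985 gearboxes per year

Invert the EOQ relation Q*² = 2DS/H.
From Q* = √(2DS/H): D = Q*²H / (2S) = 1,209² × 11.1 / (2 × 369) = 21984.633.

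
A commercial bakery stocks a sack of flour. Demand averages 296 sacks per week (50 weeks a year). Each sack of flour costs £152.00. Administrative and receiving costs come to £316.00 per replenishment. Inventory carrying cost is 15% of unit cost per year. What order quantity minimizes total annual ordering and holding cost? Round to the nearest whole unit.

Q* ≈ 641 sacks

Annual demand D = 296 × 50 = 14,800.
Holding cost H = 0.15 × £152.00 = £22.8000 per unit per year.
EOQ = √(2DS / H) = √(2 × 14,800 × 316 / 22.8).
= √(9,353,600 / 22.8) = √410,245.614 ≈ 640.504.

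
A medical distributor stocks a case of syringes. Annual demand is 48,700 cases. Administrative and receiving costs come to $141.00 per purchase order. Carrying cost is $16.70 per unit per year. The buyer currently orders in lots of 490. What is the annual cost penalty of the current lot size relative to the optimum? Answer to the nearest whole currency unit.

EOQ = √(2DS/H) = √(2 × 48,700 × 141 / 16.7) ≈ 906.84.
Cost at Q* = (D/Q*)S + (Q*/2)H = √(2DSH) ≈ $15,144.23.
Cost at Q = 490: (48,700/490)×141 + (490/2)×16.7 = $14,013.67 + $4,091.50 = $18,105.17.
Excess = $18,105.17 − $15,144.23 = $2,960.94.

Extra cost ≈ $2,961 per year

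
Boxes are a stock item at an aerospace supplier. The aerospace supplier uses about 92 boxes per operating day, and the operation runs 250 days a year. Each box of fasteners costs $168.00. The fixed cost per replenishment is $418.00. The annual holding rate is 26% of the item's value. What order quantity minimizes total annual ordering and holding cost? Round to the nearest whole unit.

Q* ≈ 663 boxes

Annual demand D = 92 × 250 = 23,000.
Holding cost H = 0.26 × $168.00 = $43.6800 per unit per year.
EOQ = √(2DS / H) = √(2 × 23,000 × 418 / 43.68).
= √(19,228,000 / 43.68) = √440,201.4652 ≈ 663.477.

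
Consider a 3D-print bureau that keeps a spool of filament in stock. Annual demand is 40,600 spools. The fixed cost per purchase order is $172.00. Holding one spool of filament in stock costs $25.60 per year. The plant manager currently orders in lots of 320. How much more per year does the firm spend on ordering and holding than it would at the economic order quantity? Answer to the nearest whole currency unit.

EOQ = √(2DS/H) = √(2 × 40,600 × 172 / 25.6) ≈ 738.62.
Cost at Q* = (D/Q*)S + (Q*/2)H = √(2DSH) ≈ $18,908.72.
Cost at Q = 320: (40,600/320)×172 + (320/2)×25.6 = $21,822.50 + $4,096.00 = $25,918.50.
Excess = $25,918.50 − $18,908.72 = $7,009.78.

Extra cost ≈ $7,010 per year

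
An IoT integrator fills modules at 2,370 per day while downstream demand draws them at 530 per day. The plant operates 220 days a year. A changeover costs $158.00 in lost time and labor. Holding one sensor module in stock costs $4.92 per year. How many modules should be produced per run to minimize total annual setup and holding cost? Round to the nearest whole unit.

Annual demand D = 530 × 220 = 116,600.
Production build-up factor (1 − d/p) = 1 − 530/2,370 = 0.7764.
Q* = √(2DS / (H(1 − d/p))) = √(2 × 116,600 × 158 / (4.92 × 0.7764)).
= √(36,845,600 / 3.8197) ≈ 3105.815.

Q* ≈ 3,106 modules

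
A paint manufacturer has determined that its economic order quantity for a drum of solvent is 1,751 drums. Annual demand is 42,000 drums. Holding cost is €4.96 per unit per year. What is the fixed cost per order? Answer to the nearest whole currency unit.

S ≈ €181

The basic EOQ model gives Q* = √(2DS/H); rearrange for the unknown.
From Q* = √(2DS/H): S = Q*²H / (2D) = 1,751² × 4.96 / (2 × 42,000) = 181.0401.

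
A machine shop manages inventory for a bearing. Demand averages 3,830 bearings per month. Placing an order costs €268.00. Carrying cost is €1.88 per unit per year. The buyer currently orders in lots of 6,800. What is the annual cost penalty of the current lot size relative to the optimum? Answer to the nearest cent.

Extra cost ≈ €1,398.00 per year

Annual demand D = 3,830 × 12 = 45,960.
EOQ = √(2DS/H) = √(2 × 45,960 × 268 / 1.88) ≈ 3619.87.
Cost at Q* = (D/Q*)S + (Q*/2)H = √(2DSH) ≈ €6,805.36.
Cost at Q = 6,800: (45,960/6,800)×268 + (6,800/2)×1.88 = €1,811.36 + €6,392.00 = €8,203.36.
Excess = €8,203.36 − €6,805.36 = €1,398.00.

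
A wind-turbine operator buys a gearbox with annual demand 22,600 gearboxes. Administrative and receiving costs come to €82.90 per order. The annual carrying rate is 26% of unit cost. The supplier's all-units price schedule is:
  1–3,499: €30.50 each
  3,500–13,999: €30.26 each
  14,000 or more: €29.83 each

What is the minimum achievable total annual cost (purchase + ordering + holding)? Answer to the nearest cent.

Holding cost per unit per year at price C is H = 0.26·C.
For each price level, check whether its EOQ is feasible; otherwise the best quantity at that price is the breakpoint.
EOQ at €30.50 = 687.4 (feasible in tier 1): TC = 22,600×€30.50 + (22,600/687.4)×82.9 + (687.4/2)×0.26×€30.50 = €694,751.09.
EOQ at €30.26 = 690.1 < 3500, so use break Q=3500: TC = 22,600×€30.26 + (22,600/3500.0)×82.9 + (3500.0/2)×0.26×€30.26 = €698,179.60.
EOQ at €29.83 = 695.1 < 14000, so use break Q=14000: TC = 22,600×€29.83 + (22,600/14000.0)×82.9 + (14000.0/2)×0.26×€29.83 = €728,582.42.
Lowest total cost among the candidates is at Q = 687.4.

TC* ≈ €694,751.09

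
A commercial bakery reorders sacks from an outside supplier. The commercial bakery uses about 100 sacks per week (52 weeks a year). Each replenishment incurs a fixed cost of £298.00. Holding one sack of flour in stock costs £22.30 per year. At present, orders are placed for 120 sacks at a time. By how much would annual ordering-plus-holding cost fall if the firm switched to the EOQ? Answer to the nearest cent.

Extra cost ≈ £5,937.96 per year

Annual demand D = 100 × 52 = 5,200.
EOQ = √(2DS/H) = √(2 × 5,200 × 298 / 22.3) ≈ 372.80.
Cost at Q* = (D/Q*)S + (Q*/2)H = √(2DSH) ≈ £8,313.37.
Cost at Q = 120: (5,200/120)×298 + (120/2)×22.3 = £12,913.33 + £1,338.00 = £14,251.33.
Excess = £14,251.33 − £8,313.37 = £5,937.96.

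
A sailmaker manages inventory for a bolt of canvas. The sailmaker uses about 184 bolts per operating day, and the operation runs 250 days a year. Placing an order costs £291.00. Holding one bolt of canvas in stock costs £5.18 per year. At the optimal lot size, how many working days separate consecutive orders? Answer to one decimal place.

Annual demand D = 184 × 250 = 46,000.
Q* = √(2DS/H) = √(2 × 46,000 × 291 / 5.18) ≈ 2273.40.
Cycle time = Q*/D × 250 = 2273.40 / 46,000 × 250 ≈ 12.355 days.

T ≈ 12.4 days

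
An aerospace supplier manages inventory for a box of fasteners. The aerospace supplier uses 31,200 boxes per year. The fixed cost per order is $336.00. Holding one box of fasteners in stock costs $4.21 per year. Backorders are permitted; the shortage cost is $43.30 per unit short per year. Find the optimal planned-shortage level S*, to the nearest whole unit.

With planned backorders, Q* = √(2DS/H) · √((H+B)/B).
√(2DS/H) = √(2 × 31,200 × 336 / 4.21) = 2231.623.
√((H+B)/B) = √((4.21+43.3)/43.3) = 1.0475.
Q* ≈ 2337.596.
S* = Q* · H/(H+B) = 2337.596 × 4.21/47.51 ≈ 207.141.

S* ≈ 207 boxes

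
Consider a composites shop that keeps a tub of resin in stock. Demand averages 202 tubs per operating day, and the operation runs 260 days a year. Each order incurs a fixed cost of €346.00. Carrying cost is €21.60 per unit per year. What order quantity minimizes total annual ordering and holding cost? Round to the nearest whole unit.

Annual demand D = 202 × 260 = 52,520.
EOQ = √(2DS / H) = √(2 × 52,520 × 346 / 21.6).
= √(36,343,840 / 21.6) = √1,682,585.1852 ≈ 1297.145.

Q* ≈ 1,297 tubs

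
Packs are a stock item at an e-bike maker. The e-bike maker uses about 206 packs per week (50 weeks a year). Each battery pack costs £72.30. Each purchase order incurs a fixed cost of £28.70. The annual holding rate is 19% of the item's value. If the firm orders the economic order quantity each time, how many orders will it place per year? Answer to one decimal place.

N ≈ 49.6 orders per year

Annual demand D = 206 × 50 = 10,300.
Holding cost H = 0.19 × £72.30 = £13.7370 per unit per year.
The optimal lot size = √(2DS/H) = √(2 × 10,300 × 28.7 / 13.737) ≈ 207.46.
Orders per year = D / Q* = 10,300 / 207.46 ≈ 49.649.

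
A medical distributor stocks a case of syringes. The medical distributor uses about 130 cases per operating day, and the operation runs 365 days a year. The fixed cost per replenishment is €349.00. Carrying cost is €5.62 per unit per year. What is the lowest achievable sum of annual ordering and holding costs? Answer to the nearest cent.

Annual demand D = 130 × 365 = 47,450.
Q* = √(2DS/H) = √(2 × 47,450 × 349 / 5.62) ≈ 2427.60.
At Q*, ordering cost (D/Q*)S equals holding cost (Q*/2)H, each = √(DSH/2).
Minimum total = √(2DSH) = √(2 × 47,450 × 349 × 5.62) ≈ 13643.129.

TC* ≈ €13,643.13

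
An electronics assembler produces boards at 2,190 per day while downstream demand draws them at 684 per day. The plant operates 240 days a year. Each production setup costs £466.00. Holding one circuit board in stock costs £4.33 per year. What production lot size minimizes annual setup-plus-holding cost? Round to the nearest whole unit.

Q* ≈ 7,168 boards

Annual demand D = 684 × 240 = 164,160.
Production build-up factor (1 − d/p) = 1 − 684/2,190 = 0.6877.
Q* = √(2DS / (H(1 − d/p))) = √(2 × 164,160 × 466 / (4.33 × 0.6877)).
= √(152,997,120 / 2.9776) ≈ 7168.153.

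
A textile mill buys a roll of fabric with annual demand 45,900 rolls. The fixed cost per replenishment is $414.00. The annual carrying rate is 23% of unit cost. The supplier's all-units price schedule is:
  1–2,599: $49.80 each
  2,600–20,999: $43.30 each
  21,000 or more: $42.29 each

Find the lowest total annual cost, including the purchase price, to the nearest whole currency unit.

TC* ≈ $2,007,725

Holding cost per unit per year at price C is H = 0.23·C.
For each price level, check whether its EOQ is feasible; otherwise the best quantity at that price is the breakpoint.
EOQ at $49.80 = 1821.6 (feasible in tier 1): TC = 45,900×$49.80 + (45,900/1821.6)×414 + (1821.6/2)×0.23×$49.80 = $2,306,684.12.
EOQ at $43.30 = 1953.5 < 2600, so use break Q=2600: TC = 45,900×$43.30 + (45,900/2600.0)×414 + (2600.0/2)×0.23×$43.30 = $2,007,725.39.
EOQ at $42.29 = 1976.7 < 21000, so use break Q=21000: TC = 45,900×$42.29 + (45,900/21000.0)×414 + (21000.0/2)×0.23×$42.29 = $2,044,146.24.
Lowest total cost among the candidates is at Q = 2600.0.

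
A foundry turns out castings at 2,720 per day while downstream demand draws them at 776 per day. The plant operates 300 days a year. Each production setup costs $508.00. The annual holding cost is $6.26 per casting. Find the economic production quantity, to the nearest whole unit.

Q* ≈ 7,271 castings

Annual demand D = 776 × 300 = 232,800.
Production build-up factor (1 − d/p) = 1 − 776/2,720 = 0.7147.
Q* = √(2DS / (H(1 − d/p))) = √(2 × 232,800 × 508 / (6.26 × 0.7147)).
= √(236,524,800 / 4.4741) ≈ 7270.889.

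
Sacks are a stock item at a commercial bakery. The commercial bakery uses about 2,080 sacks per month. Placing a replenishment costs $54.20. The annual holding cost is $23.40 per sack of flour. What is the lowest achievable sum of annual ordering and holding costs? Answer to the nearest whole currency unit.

Annual demand D = 2,080 × 12 = 24,960.
EOQ = √(2DS/H) = √(2 × 24,960 × 54.2 / 23.4) ≈ 340.04.
At the optimum the two cost components are equal, so total cost = 2·(Q*/2)H = Q*·H.
Minimum total = √(2DSH) = √(2 × 24,960 × 54.2 × 23.4) ≈ 7956.918.

TC* ≈ $7,957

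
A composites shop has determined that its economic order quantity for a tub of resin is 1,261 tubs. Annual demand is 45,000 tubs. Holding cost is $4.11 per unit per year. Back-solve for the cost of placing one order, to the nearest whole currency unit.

S ≈ $73

Squaring Q* = √(2DS/H) gives Q*² = 2DS/H.
From Q* = √(2DS/H): S = Q*²H / (2D) = 1,261² × 4.11 / (2 × 45,000) = 72.6155.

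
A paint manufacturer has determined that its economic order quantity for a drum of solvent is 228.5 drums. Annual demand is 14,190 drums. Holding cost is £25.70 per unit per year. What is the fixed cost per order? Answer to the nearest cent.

S ≈ £47.28

The basic EOQ model gives Q* = √(2DS/H); rearrange for the unknown.
From Q* = √(2DS/H): S = Q*²H / (2D) = 228.5² × 25.7 / (2 × 14,190) = 47.2817.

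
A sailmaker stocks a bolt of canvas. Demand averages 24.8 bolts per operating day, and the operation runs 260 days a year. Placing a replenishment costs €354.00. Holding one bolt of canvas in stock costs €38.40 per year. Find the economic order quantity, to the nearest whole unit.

Annual demand D = 24.8 × 260 = 6,448.
EOQ = √(2DS / H) = √(2 × 6,448 × 354 / 38.4).
= √(4,565,184 / 38.4) = √118,885 ≈ 344.797.

Q* ≈ 345 bolts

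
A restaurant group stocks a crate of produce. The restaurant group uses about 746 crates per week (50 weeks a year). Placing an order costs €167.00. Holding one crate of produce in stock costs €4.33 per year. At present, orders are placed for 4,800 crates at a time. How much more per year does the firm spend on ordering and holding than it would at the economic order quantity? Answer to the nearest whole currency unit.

Extra cost ≈ €4,345 per year

Annual demand D = 746 × 50 = 37,300.
EOQ = √(2DS/H) = √(2 × 37,300 × 167 / 4.33) ≈ 1696.23.
Cost at Q* = (D/Q*)S + (Q*/2)H = √(2DSH) ≈ €7,344.66.
Cost at Q = 4,800: (37,300/4,800)×167 + (4,800/2)×4.33 = €1,297.73 + €10,392.00 = €11,689.73.
Excess = €11,689.73 − €7,344.66 = €4,345.07.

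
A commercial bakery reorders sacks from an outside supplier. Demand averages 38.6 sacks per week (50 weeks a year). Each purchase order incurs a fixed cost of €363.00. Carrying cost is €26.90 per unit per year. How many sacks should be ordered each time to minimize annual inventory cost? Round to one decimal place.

Q* ≈ 228.2 sacks

Annual demand D = 38.6 × 50 = 1,930.
EOQ = √(2DS / H) = √(2 × 1,930 × 363 / 26.9).
= √(1,401,180 / 26.9) = √52,088.4758 ≈ 228.229.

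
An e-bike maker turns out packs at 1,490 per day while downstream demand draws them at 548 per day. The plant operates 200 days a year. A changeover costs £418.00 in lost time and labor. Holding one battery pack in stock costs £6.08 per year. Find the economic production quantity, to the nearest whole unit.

Q* ≈ 4,882 packs

Annual demand D = 548 × 200 = 109,600.
Production build-up factor (1 − d/p) = 1 − 548/1,490 = 0.6322.
Q* = √(2DS / (H(1 − d/p))) = √(2 × 109,600 × 418 / (6.08 × 0.6322)).
= √(91,625,600 / 3.8439) ≈ 4882.298.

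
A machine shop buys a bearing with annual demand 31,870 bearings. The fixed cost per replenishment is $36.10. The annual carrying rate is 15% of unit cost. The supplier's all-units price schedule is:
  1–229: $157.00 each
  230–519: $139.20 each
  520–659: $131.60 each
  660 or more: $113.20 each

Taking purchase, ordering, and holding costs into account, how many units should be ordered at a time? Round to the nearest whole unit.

Holding cost per unit per year at price C is H = 0.15·C.
For each price level, check whether its EOQ is feasible; otherwise the best quantity at that price is the breakpoint.
Tier 1 ($157.00): EOQ = 312.6 exceeds tier's upper bound 229, so this tier is dominated.
EOQ at $139.20 = 332.0 (feasible in tier 2): TC = 31,870×$139.20 + (31,870/332.0)×36.1 + (332.0/2)×0.15×$139.20 = $4,443,235.46.
EOQ at $131.60 = 341.4 < 520, so use break Q=520: TC = 31,870×$131.60 + (31,870/520.0)×36.1 + (520.0/2)×0.15×$131.60 = $4,201,436.91.
EOQ at $113.20 = 368.1 < 660, so use break Q=660: TC = 31,870×$113.20 + (31,870/660.0)×36.1 + (660.0/2)×0.15×$113.20 = $3,615,030.59.
Lowest total cost is $3,615,030.59 at Q = 660.0.

Q* ≈ 660 bearings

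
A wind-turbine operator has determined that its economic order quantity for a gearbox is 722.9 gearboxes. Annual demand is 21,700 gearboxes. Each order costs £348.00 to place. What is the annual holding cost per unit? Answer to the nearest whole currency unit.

Invert the EOQ relation Q*² = 2DS/H.
From Q* = √(2DS/H): H = 2DS / Q*² = 2 × 21,700 × 348 / 722.9² = 28.9010.

H ≈ £29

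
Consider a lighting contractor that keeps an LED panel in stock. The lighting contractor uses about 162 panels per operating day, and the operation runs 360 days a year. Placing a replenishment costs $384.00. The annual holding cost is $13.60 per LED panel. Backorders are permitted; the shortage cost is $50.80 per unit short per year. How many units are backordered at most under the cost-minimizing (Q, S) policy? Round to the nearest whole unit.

S* ≈ 432 panels

Annual demand D = 162 × 360 = 58,320.
With planned backorders, Q* = √(2DS/H) · √((H+B)/B).
√(2DS/H) = √(2 × 58,320 × 384 / 13.6) = 1814.763.
√((H+B)/B) = √((13.6+50.8)/50.8) = 1.1259.
Q* ≈ 2043.295.
S* = Q* · H/(H+B) = 2043.295 × 13.6/64.4 ≈ 431.503.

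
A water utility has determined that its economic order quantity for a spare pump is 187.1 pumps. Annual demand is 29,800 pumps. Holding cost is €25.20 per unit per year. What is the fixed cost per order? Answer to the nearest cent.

S ≈ €14.80

Invert the EOQ relation Q*² = 2DS/H.
From Q* = √(2DS/H): S = Q*²H / (2D) = 187.1² × 25.2 / (2 × 29,800) = 14.8014.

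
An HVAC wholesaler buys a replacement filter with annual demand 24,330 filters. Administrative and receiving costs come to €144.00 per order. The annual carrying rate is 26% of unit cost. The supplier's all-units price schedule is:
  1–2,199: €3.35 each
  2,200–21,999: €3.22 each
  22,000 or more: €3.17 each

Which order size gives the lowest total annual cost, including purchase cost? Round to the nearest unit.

Holding cost per unit per year at price C is H = 0.26·C.
Evaluate total cost at each tier's feasible EOQ or, if the EOQ is below the tier, at the tier's minimum quantity.
Tier 1 (€3.35): EOQ = 2836.3 exceeds tier's upper bound 2199, so this tier is dominated.
EOQ at €3.22 = 2893.0 (feasible in tier 2): TC = 24,330×€3.22 + (24,330/2893.0)×144 + (2893.0/2)×0.26×€3.22 = €80,764.64.
EOQ at €3.17 = 2915.8 < 22000, so use break Q=22000: TC = 24,330×€3.17 + (24,330/22000.0)×144 + (22000.0/2)×0.26×€3.17 = €86,351.55.
Lowest total cost is €80,764.64 at Q = 2893.0.

Q* ≈ 2,893 filters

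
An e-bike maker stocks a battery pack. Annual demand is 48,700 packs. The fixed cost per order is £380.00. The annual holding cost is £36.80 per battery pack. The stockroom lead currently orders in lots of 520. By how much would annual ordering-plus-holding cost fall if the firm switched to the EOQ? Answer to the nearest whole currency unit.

EOQ = √(2DS/H) = √(2 × 48,700 × 380 / 36.8) ≈ 1002.88.
Cost at Q* = (D/Q*)S + (Q*/2)H = √(2DSH) ≈ £36,905.85.
Cost at Q = 520: (48,700/520)×380 + (520/2)×36.8 = £35,588.46 + £9,568.00 = £45,156.46.
Excess = £45,156.46 − £36,905.85 = £8,250.61.

Extra cost ≈ £8,251 per year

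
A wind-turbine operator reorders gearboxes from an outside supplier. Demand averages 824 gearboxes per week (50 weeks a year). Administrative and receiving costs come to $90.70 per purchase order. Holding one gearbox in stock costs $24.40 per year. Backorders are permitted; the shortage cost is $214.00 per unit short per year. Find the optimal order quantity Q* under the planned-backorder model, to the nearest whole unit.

Q* ≈ 584 gearboxes

Annual demand D = 824 × 50 = 41,200.
With planned backorders, Q* = √(2DS/H) · √((H+B)/B).
√(2DS/H) = √(2 × 41,200 × 90.7 / 24.4) = 553.442.
√((H+B)/B) = √((24.4+214)/214) = 1.0555.
Q* ≈ 584.142.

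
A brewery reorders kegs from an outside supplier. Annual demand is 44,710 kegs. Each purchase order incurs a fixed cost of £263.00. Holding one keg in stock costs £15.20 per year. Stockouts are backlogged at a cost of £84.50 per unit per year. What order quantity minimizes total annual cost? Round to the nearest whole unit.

Q* ≈ 1,351 kegs

With planned backorders, Q* = √(2DS/H) · √((H+B)/B).
√(2DS/H) = √(2 × 44,710 × 263 / 15.2) = 1243.865.
√((H+B)/B) = √((15.2+84.5)/84.5) = 1.0862.
Q* ≈ 1351.116.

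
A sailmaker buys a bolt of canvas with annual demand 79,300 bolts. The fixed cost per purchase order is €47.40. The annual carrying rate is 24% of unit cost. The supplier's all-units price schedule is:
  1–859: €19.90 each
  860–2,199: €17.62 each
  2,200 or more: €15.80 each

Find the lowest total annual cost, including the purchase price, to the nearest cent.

TC* ≈ €1,258,819.75

Holding cost per unit per year at price C is H = 0.24·C.
Candidates are each tier's EOQ (if it falls in that tier) and each price-break quantity.
Tier 1 (€19.90): EOQ = 1254.6 exceeds tier's upper bound 859, so this tier is dominated.
EOQ at €17.62 = 1333.3 (feasible in tier 2): TC = 79,300×€17.62 + (79,300/1333.3)×47.4 + (1333.3/2)×0.24×€17.62 = €1,402,904.31.
EOQ at €15.80 = 1408.0 < 2200, so use break Q=2200: TC = 79,300×€15.80 + (79,300/2200.0)×47.4 + (2200.0/2)×0.24×€15.80 = €1,258,819.75.
Lowest total cost among the candidates is at Q = 2200.0.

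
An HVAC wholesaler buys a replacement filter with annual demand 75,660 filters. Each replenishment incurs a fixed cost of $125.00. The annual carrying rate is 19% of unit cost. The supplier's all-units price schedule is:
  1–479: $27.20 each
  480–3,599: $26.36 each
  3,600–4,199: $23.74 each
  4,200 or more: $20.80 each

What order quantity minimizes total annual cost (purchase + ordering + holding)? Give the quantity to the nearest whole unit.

Q* ≈ 4,200 filters

Holding cost per unit per year at price C is H = 0.19·C.
For each price level, check whether its EOQ is feasible; otherwise the best quantity at that price is the breakpoint.
Tier 1 ($27.20): EOQ = 1913.1 exceeds tier's upper bound 479, so this tier is dominated.
EOQ at $26.36 = 1943.4 (feasible in tier 2): TC = 75,660×$26.36 + (75,660/1943.4)×125 + (1943.4/2)×0.19×$26.36 = $2,004,130.73.
EOQ at $23.74 = 2047.8 < 3600, so use break Q=3600: TC = 75,660×$23.74 + (75,660/3600.0)×125 + (3600.0/2)×0.19×$23.74 = $1,806,914.56.
EOQ at $20.80 = 2187.7 < 4200, so use break Q=4200: TC = 75,660×$20.80 + (75,660/4200.0)×125 + (4200.0/2)×0.19×$20.80 = $1,584,278.99.
Lowest total cost is $1,584,278.99 at Q = 4200.0.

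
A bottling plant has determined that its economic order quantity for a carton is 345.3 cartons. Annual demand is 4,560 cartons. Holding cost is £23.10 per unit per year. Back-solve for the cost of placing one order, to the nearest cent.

The basic EOQ model gives Q* = √(2DS/H); rearrange for the unknown.
From Q* = √(2DS/H): S = Q*²H / (2D) = 345.3² × 23.1 / (2 × 4,560) = 302.0023.

S ≈ £302.00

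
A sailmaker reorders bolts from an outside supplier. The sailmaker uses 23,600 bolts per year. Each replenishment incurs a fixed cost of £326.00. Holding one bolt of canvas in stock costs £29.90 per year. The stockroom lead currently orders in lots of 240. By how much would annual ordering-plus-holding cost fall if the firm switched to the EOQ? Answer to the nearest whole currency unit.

Extra cost ≈ £14,195 per year

EOQ = √(2DS/H) = √(2 × 23,600 × 326 / 29.9) ≈ 717.37.
Cost at Q* = (D/Q*)S + (Q*/2)H = √(2DSH) ≈ £21,449.41.
Cost at Q = 240: (23,600/240)×326 + (240/2)×29.9 = £32,056.67 + £3,588.00 = £35,644.67.
Excess = £35,644.67 − £21,449.41 = £14,195.25.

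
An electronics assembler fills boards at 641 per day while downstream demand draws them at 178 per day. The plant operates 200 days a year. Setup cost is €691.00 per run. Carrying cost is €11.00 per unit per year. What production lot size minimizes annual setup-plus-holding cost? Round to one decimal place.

Q* ≈ 2,488.4 boards

Annual demand D = 178 × 200 = 35,600.
Production build-up factor (1 − d/p) = 1 − 178/641 = 0.7223.
Q* = √(2DS / (H(1 − d/p))) = √(2 × 35,600 × 691 / (11 × 0.7223)).
= √(49,199,200 / 7.9454) ≈ 2488.406.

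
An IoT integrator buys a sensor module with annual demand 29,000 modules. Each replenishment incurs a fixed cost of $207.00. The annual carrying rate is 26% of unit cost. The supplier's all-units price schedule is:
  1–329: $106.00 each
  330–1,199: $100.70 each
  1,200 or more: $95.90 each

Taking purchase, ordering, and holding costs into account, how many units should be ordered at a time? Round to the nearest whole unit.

Holding cost per unit per year at price C is H = 0.26·C.
For each price level, check whether its EOQ is feasible; otherwise the best quantity at that price is the breakpoint.
Tier 1 ($106.00): EOQ = 660.0 exceeds tier's upper bound 329, so this tier is dominated.
EOQ at $100.70 = 677.2 (feasible in tier 2): TC = 29,000×$100.70 + (29,000/677.2)×207 + (677.2/2)×0.26×$100.70 = $2,938,029.67.
EOQ at $95.90 = 693.9 < 1200, so use break Q=1200: TC = 29,000×$95.90 + (29,000/1200.0)×207 + (1200.0/2)×0.26×$95.90 = $2,801,062.90.
Lowest total cost is $2,801,062.90 at Q = 1200.0.

Q* ≈ 1,200 modules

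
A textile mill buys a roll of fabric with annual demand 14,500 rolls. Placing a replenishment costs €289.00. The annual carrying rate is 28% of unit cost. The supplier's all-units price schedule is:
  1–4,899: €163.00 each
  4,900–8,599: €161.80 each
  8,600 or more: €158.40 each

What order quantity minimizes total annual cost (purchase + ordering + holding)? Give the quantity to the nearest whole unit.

Holding cost per unit per year at price C is H = 0.28·C.
For each price level, check whether its EOQ is feasible; otherwise the best quantity at that price is the breakpoint.
EOQ at €163.00 = 428.5 (feasible in tier 1): TC = 14,500×€163.00 + (14,500/428.5)×289 + (428.5/2)×0.28×€163.00 = €2,383,057.83.
EOQ at €161.80 = 430.1 < 4900, so use break Q=4900: TC = 14,500×€161.80 + (14,500/4900.0)×289 + (4900.0/2)×0.28×€161.80 = €2,457,950.00.
EOQ at €158.40 = 434.7 < 8600, so use break Q=8600: TC = 14,500×€158.40 + (14,500/8600.0)×289 + (8600.0/2)×0.28×€158.40 = €2,488,000.87.
Lowest total cost is €2,383,057.83 at Q = 428.5.

Q* ≈ 429 rolls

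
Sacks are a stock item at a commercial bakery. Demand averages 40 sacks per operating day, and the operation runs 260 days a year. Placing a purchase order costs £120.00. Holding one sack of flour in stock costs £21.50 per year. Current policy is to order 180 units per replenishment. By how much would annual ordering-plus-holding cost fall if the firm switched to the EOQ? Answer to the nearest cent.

Annual demand D = 40 × 260 = 10,400.
EOQ = √(2DS/H) = √(2 × 10,400 × 120 / 21.5) ≈ 340.72.
Cost at Q* = (D/Q*)S + (Q*/2)H = √(2DSH) ≈ £7,325.57.
Cost at Q = 180: (10,400/180)×120 + (180/2)×21.5 = £6,933.33 + £1,935.00 = £8,868.33.
Excess = £8,868.33 − £7,325.57 = £1,542.76.

Extra cost ≈ £1,542.76 per year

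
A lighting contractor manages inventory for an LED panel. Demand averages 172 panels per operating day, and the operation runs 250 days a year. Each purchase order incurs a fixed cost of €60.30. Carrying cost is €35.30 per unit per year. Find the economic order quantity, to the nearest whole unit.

Q* ≈ 383 panels

Annual demand D = 172 × 250 = 43,000.
EOQ = √(2DS / H) = √(2 × 43,000 × 60.3 / 35.3).
= √(5,185,800 / 35.3) = √146,906.5156 ≈ 383.284.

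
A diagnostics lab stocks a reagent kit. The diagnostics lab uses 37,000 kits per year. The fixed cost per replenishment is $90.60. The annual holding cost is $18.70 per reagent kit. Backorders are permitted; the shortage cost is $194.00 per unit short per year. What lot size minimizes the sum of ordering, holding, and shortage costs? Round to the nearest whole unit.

With planned backorders, Q* = √(2DS/H) · √((H+B)/B).
√(2DS/H) = √(2 × 37,000 × 90.6 / 18.7) = 598.769.
√((H+B)/B) = √((18.7+194)/194) = 1.0471.
Q* ≈ 626.963.

Q* ≈ 627 kits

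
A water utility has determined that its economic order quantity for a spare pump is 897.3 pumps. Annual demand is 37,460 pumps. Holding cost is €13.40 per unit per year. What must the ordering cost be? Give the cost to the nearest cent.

The basic EOQ model gives Q* = √(2DS/H); rearrange for the unknown.
From Q* = √(2DS/H): S = Q*²H / (2D) = 897.3² × 13.4 / (2 × 37,460) = 144.0066.

S ≈ €144.01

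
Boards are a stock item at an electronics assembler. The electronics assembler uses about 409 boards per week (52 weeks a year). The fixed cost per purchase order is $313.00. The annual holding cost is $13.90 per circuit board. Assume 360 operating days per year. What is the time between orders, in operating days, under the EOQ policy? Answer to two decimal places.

Annual demand D = 409 × 52 = 21,268.
Q* = √(2DS/H) = √(2 × 21,268 × 313 / 13.9) ≈ 978.69.
Cycle time = Q*/D × 360 = 978.69 / 21,268 × 360 ≈ 16.566 days.

T ≈ 16.57 days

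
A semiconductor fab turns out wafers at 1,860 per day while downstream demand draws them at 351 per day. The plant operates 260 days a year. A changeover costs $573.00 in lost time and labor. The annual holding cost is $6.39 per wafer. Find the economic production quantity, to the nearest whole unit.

Q* ≈ 4,492 wafers

Annual demand D = 351 × 260 = 91,260.
Production build-up factor (1 − d/p) = 1 − 351/1,860 = 0.8113.
Q* = √(2DS / (H(1 − d/p))) = √(2 × 91,260 × 573 / (6.39 × 0.8113)).
= √(104,583,960 / 5.1841) ≈ 4491.526.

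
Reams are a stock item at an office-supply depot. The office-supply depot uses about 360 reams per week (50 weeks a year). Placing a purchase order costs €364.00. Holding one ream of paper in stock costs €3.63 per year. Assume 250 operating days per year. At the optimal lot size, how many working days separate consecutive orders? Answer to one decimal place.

T ≈ 26.4 days

Annual demand D = 360 × 50 = 18,000.
EOQ = √(2DS/H) = √(2 × 18,000 × 364 / 3.63) ≈ 1899.98.
Cycle time = Q*/D × 250 = 1899.98 / 18,000 × 250 ≈ 26.389 days.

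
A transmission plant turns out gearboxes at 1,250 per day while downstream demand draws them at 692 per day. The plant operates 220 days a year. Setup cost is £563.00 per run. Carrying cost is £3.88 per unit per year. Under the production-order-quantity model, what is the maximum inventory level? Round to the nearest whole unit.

I_max ≈ 4,441 gearboxes

Annual demand D = 692 × 220 = 152,240.
Production build-up factor (1 − d/p) = 1 − 692/1,250 = 0.4464.
Q* = √(2DS / (H(1 − d/p))) = √(2 × 152,240 × 563 / (3.88 × 0.4464)).
= √(171,422,240 / 1.732) ≈ 9948.455.
Maximum inventory = Q*(1 − d/p) = 9948.455 × 0.4464 ≈ 4440.990.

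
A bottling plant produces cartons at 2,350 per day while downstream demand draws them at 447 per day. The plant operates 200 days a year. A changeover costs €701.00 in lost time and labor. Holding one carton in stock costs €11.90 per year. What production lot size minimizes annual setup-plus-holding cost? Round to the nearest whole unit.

Annual demand D = 447 × 200 = 89,400.
Production build-up factor (1 − d/p) = 1 − 447/2,350 = 0.8098.
Q* = √(2DS / (H(1 − d/p))) = √(2 × 89,400 × 701 / (11.9 × 0.8098)).
= √(125,338,800 / 9.6365) ≈ 3606.482.

Q* ≈ 3,606 cartons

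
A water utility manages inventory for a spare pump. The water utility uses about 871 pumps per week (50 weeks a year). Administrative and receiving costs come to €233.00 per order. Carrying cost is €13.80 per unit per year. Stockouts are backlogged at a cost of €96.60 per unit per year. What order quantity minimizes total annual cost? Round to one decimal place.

Annual demand D = 871 × 50 = 43,550.
With planned backorders, Q* = √(2DS/H) · √((H+B)/B).
√(2DS/H) = √(2 × 43,550 × 233 / 13.8) = 1212.684.
√((H+B)/B) = √((13.8+96.6)/96.6) = 1.0690.
Q* ≈ 1296.413.

Q* ≈ 1,296.4 pumps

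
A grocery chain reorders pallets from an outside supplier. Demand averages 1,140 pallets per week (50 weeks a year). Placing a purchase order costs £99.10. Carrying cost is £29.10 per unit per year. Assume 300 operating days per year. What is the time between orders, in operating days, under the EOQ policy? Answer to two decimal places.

Annual demand D = 1,140 × 50 = 57,000.
EOQ = √(2DS/H) = √(2 × 57,000 × 99.1 / 29.1) ≈ 623.08.
Cycle time = Q*/D × 300 = 623.08 / 57,000 × 300 ≈ 3.279 days.

T ≈ 3.28 days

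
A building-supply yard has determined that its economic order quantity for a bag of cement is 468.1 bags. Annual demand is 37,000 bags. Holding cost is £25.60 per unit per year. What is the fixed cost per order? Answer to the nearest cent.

Squaring Q* = √(2DS/H) gives Q*² = 2DS/H.
From Q* = √(2DS/H): S = Q*²H / (2D) = 468.1² × 25.6 / (2 × 37,000) = 75.8028.

S ≈ £75.80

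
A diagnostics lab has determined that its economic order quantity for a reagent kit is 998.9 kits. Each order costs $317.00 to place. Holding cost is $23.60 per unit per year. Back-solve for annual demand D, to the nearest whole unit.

The basic EOQ model gives Q* = √(2DS/H); rearrange for the unknown.
From Q* = √(2DS/H): D = Q*²H / (2S) = 998.9² × 23.6 / (2 × 317) = 37142.127.

D ≈ 37,142 kits per year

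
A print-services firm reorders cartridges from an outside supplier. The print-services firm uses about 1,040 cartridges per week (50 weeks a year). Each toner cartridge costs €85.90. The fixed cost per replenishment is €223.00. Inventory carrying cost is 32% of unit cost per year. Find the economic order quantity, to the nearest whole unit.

Q* ≈ 919 cartridges

Annual demand D = 1,040 × 50 = 52,000.
Holding cost H = 0.32 × €85.90 = €27.4880 per unit per year.
EOQ = √(2DS / H) = √(2 × 52,000 × 223 / 27.488).
= √(23,192,000 / 27.488) = √843,713.6205 ≈ 918.539.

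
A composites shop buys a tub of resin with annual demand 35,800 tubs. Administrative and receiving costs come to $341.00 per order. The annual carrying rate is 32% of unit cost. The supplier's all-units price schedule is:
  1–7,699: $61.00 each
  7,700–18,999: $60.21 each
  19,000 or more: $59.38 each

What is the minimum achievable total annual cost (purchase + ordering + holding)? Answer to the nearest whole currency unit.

Holding cost per unit per year at price C is H = 0.32·C.
Evaluate total cost at each tier's feasible EOQ or, if the EOQ is below the tier, at the tier's minimum quantity.
EOQ at $61.00 = 1118.4 (feasible in tier 1): TC = 35,800×$61.00 + (35,800/1118.4)×341 + (1118.4/2)×0.32×$61.00 = $2,205,631.00.
EOQ at $60.21 = 1125.7 < 7700, so use break Q=7700: TC = 35,800×$60.21 + (35,800/7700.0)×341 + (7700.0/2)×0.32×$60.21 = $2,231,282.15.
EOQ at $59.38 = 1133.5 < 19000, so use break Q=19000: TC = 35,800×$59.38 + (35,800/19000.0)×341 + (19000.0/2)×0.32×$59.38 = $2,306,961.72.
Lowest total cost among the candidates is at Q = 1118.4.

TC* ≈ $2,205,631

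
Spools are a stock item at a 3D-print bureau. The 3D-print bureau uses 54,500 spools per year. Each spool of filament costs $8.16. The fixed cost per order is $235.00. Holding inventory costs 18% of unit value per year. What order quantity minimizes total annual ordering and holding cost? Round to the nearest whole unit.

Holding cost H = 0.18 × $8.16 = $1.4688 per unit per year.
EOQ = √(2DS / H) = √(2 × 54,500 × 235 / 1.4688).
= √(25,615,000 / 1.4688) = √17,439,406.3181 ≈ 4176.052.

Q* ≈ 4,176 spools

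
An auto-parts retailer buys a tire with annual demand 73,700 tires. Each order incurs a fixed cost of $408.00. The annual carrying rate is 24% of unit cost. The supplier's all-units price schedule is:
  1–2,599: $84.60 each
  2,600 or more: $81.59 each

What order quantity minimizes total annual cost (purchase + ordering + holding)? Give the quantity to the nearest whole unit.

Holding cost per unit per year at price C is H = 0.24·C.
Evaluate total cost at each tier's feasible EOQ or, if the EOQ is below the tier, at the tier's minimum quantity.
EOQ at $84.60 = 1721.0 (feasible in tier 1): TC = 73,700×$84.60 + (73,700/1721.0)×408 + (1721.0/2)×0.24×$84.60 = $6,269,963.76.
EOQ at $81.59 = 1752.5 < 2600, so use break Q=2600: TC = 73,700×$81.59 + (73,700/2600.0)×408 + (2600.0/2)×0.24×$81.59 = $6,050,204.31.
Lowest total cost is $6,050,204.31 at Q = 2600.0.

Q* ≈ 2,600 tires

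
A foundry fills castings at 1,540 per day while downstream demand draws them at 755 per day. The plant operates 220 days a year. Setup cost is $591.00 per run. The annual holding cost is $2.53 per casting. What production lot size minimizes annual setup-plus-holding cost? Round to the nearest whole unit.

Annual demand D = 755 × 220 = 166,100.
Production build-up factor (1 − d/p) = 1 − 755/1,540 = 0.5097.
Q* = √(2DS / (H(1 − d/p))) = √(2 × 166,100 × 591 / (2.53 × 0.5097)).
= √(196,330,200 / 1.2896) ≈ 12338.399.

Q* ≈ 12,338 castings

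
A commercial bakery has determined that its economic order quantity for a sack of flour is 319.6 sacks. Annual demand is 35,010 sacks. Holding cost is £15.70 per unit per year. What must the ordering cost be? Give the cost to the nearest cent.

Squaring Q* = √(2DS/H) gives Q*² = 2DS/H.
From Q* = √(2DS/H): S = Q*²H / (2D) = 319.6² × 15.7 / (2 × 35,010) = 22.9029.

S ≈ £22.90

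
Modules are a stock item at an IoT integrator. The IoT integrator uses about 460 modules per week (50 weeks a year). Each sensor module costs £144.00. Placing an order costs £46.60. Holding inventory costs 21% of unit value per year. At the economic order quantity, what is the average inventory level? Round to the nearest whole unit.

Average inventory ≈ 133 modules

Annual demand D = 460 × 50 = 23,000.
Holding cost H = 0.21 × £144.00 = £30.2400 per unit per year.
Q* = √(2DS/H) = √(2 × 23,000 × 46.6 / 30.24) ≈ 266.24.
Average inventory = Q*/2 ≈ 266.24 / 2 = 133.122.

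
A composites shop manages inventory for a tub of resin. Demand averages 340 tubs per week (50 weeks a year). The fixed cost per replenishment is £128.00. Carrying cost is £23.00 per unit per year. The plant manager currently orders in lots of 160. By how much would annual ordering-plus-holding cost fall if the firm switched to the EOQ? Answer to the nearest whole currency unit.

Annual demand D = 340 × 50 = 17,000.
EOQ = √(2DS/H) = √(2 × 17,000 × 128 / 23) ≈ 434.99.
Cost at Q* = (D/Q*)S + (Q*/2)H = √(2DSH) ≈ £10,004.80.
Cost at Q = 160: (17,000/160)×128 + (160/2)×23 = £13,600.00 + £1,840.00 = £15,440.00.
Excess = £15,440.00 − £10,004.80 = £5,435.20.

Extra cost ≈ £5,435 per year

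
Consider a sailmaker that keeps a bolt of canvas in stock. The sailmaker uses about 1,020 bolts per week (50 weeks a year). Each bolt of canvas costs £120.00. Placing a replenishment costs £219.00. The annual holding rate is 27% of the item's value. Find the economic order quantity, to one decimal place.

Q* ≈ 830.3 bolts

Annual demand D = 1,020 × 50 = 51,000.
Holding cost H = 0.27 × £120.00 = £32.4000 per unit per year.
EOQ = √(2DS / H) = √(2 × 51,000 × 219 / 32.4).
= √(22,338,000 / 32.4) = √689,444.4444 ≈ 830.328.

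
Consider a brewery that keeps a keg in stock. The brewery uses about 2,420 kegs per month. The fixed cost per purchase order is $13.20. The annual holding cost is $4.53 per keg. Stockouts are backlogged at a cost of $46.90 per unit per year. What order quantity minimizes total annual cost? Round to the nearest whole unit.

Q* ≈ 431 kegs

Annual demand D = 2,420 × 12 = 29,040.
With planned backorders, Q* = √(2DS/H) · √((H+B)/B).
√(2DS/H) = √(2 × 29,040 × 13.2 / 4.53) = 411.388.
√((H+B)/B) = √((4.53+46.9)/46.9) = 1.0472.
Q* ≈ 430.797.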